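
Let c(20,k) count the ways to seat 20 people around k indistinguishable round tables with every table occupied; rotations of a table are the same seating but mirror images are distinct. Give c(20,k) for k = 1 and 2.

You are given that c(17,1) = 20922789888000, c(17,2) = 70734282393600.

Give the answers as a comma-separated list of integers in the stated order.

121645100408832000, 431565146817638400

i=18: T(18,1)=0+17·20922789888000=355687428096000 | T(18,2)=20922789888000+17·70734282393600=1223405590579200
i=19: T(19,1)=0+18·355687428096000=6402373705728000 | T(19,2)=355687428096000+18·1223405590579200=22376988058521600
i=20: T(20,1)=0+19·6402373705728000=121645100408832000 | T(20,2)=6402373705728000+19·22376988058521600=431565146817638400
Read c(20,1) = 121645100408832000, c(20,2) = 431565146817638400.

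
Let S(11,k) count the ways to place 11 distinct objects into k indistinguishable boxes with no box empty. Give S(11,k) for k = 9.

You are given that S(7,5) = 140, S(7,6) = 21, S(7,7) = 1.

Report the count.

[8] T[8,6]:6*21+140=266 · T[8,7]:7*1+21=28 · T[8,8]:8*0+1=1
[9] T[9,7]:7*28+266=462 · T[9,8]:8*1+28=36 · T[9,9]:9*0+1=1
[10] T[10,8]:8*36+462=750 · T[10,9]:9*1+36=45
[11] T[11,9]:9*45+750=1155
Read S(11,9) = 1155.

1155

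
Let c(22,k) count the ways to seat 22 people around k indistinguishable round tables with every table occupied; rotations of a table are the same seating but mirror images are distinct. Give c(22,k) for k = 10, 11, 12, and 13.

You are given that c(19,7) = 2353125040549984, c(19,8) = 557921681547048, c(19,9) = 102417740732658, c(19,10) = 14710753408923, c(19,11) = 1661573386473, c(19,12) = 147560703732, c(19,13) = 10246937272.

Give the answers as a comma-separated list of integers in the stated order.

276019109275035346, 37600535086859745, 4154823851430525, 373100999802531

[20] T[20,8]:19*557921681547048+2353125040549984=12953636989943896 · T[20,9]:19*102417740732658+557921681547048=2503858755467550 · T[20,10]:19*14710753408923+102417740732658=381922055502195 · T[20,11]:19*1661573386473+14710753408923=46280647751910 · T[20,12]:19*147560703732+1661573386473=4465226757381 · T[20,13]:19*10246937272+147560703732=342252511900
[21] T[21,9]:20*2503858755467550+12953636989943896=63030812099294896 · T[21,10]:20*381922055502195+2503858755467550=10142299865511450 · T[21,11]:20*46280647751910+381922055502195=1307535010540395 · T[21,12]:20*4465226757381+46280647751910=135585182899530 · T[21,13]:20*342252511900+4465226757381=11310276995381
[22] T[22,10]:21*10142299865511450+63030812099294896=276019109275035346 · T[22,11]:21*1307535010540395+10142299865511450=37600535086859745 · T[22,12]:21*135585182899530+1307535010540395=4154823851430525 · T[22,13]:21*11310276995381+135585182899530=373100999802531
Read c(22,10) = 276019109275035346, c(22,11) = 37600535086859745, c(22,12) = 4154823851430525, c(22,13) = 373100999802531.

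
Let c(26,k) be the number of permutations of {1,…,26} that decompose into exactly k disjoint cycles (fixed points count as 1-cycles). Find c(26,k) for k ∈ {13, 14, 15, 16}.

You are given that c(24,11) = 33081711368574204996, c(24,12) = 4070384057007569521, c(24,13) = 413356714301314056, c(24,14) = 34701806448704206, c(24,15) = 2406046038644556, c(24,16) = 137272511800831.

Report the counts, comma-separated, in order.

row 25: T[25][12]=24·4070384057007569521+33081711368574204996=130770928736755873500  T[25][13]=24·413356714301314056+4070384057007569521=13990945200239106865  T[25][14]=24·34701806448704206+413356714301314056=1246200069070215000  T[25][15]=24·2406046038644556+34701806448704206=92446911376173550  T[25][16]=24·137272511800831+2406046038644556=5700586321864500
row 26: T[26][13]=25·13990945200239106865+130770928736755873500=480544558742733545125  T[26][14]=25·1246200069070215000+13990945200239106865=45145946926994481865  T[26][15]=25·92446911376173550+1246200069070215000=3557372853474553750  T[26][16]=25·5700586321864500+92446911376173550=234961569422786050
Read c(26,13) = 480544558742733545125, c(26,14) = 45145946926994481865, c(26,15) = 3557372853474553750, c(26,16) = 234961569422786050.

480544558742733545125, 45145946926994481865, 3557372853474553750, 234961569422786050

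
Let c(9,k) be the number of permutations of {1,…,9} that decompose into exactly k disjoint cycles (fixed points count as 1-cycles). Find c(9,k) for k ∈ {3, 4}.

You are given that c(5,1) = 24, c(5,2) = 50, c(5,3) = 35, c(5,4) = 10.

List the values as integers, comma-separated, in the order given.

118124, 67284

i=6: T(6,1)=0+5·24=120 | T(6,2)=24+5·50=274 | T(6,3)=50+5·35=225 | T(6,4)=35+5·10=85
i=7: T(7,1)=0+6·120=720 | T(7,2)=120+6·274=1764 | T(7,3)=274+6·225=1624 | T(7,4)=225+6·85=735
i=8: T(8,2)=720+7·1764=13068 | T(8,3)=1764+7·1624=13132 | T(8,4)=1624+7·735=6769
i=9: T(9,3)=13068+8·13132=118124 | T(9,4)=13132+8·6769=67284
Read c(9,3) = 118124, c(9,4) = 67284.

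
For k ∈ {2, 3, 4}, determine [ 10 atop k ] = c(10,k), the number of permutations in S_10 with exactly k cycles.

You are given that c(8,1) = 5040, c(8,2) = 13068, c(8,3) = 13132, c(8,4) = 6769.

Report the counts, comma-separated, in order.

[9] T[9,1]:8*5040+0=40320 · T[9,2]:8*13068+5040=109584 · T[9,3]:8*13132+13068=118124 · T[9,4]:8*6769+13132=67284
[10] T[10,2]:9*109584+40320=1026576 · T[10,3]:9*118124+109584=1172700 · T[10,4]:9*67284+118124=723680
Read c(10,2) = 1026576, c(10,3) = 1172700, c(10,4) = 723680.

1026576, 1172700, 723680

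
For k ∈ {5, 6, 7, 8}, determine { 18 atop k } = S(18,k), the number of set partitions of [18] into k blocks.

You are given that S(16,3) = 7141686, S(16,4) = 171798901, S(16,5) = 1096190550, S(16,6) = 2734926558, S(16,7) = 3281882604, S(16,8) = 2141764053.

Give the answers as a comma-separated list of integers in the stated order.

28958095545, 110687251039, 197462483400, 189036065010

i=17: T(17,4)=7141686+4·171798901=694337290 | T(17,5)=171798901+5·1096190550=5652751651 | T(17,6)=1096190550+6·2734926558=17505749898 | T(17,7)=2734926558+7·3281882604=25708104786 | T(17,8)=3281882604+8·2141764053=20415995028
i=18: T(18,5)=694337290+5·5652751651=28958095545 | T(18,6)=5652751651+6·17505749898=110687251039 | T(18,7)=17505749898+7·25708104786=197462483400 | T(18,8)=25708104786+8·20415995028=189036065010
Read S(18,5) = 28958095545, S(18,6) = 110687251039, S(18,7) = 197462483400, S(18,8) = 189036065010.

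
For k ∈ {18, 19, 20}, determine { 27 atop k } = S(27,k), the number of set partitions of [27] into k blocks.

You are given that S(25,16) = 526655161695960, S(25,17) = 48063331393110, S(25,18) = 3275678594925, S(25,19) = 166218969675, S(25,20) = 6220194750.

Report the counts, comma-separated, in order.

3270191625210510, 229268487458010, 12246296312250

[26] T[26,17]:17*48063331393110+526655161695960=1343731795378830 · T[26,18]:18*3275678594925+48063331393110=107025546101760 · T[26,19]:19*166218969675+3275678594925=6433839018750 · T[26,20]:20*6220194750+166218969675=290622864675
[27] T[27,18]:18*107025546101760+1343731795378830=3270191625210510 · T[27,19]:19*6433839018750+107025546101760=229268487458010 · T[27,20]:20*290622864675+6433839018750=12246296312250
Read S(27,18) = 3270191625210510, S(27,19) = 229268487458010, S(27,20) = 12246296312250.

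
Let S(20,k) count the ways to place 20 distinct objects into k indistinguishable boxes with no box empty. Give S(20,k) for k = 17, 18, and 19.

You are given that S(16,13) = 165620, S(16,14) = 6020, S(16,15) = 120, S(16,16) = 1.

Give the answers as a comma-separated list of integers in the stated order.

741285, 15675, 190

row 17: T[17][14]=14·6020+165620=249900  T[17][15]=15·120+6020=7820  T[17][16]=16·1+120=136  T[17][17]=17·0+1=1
row 18: T[18][15]=15·7820+249900=367200  T[18][16]=16·136+7820=9996  T[18][17]=17·1+136=153  T[18][18]=18·0+1=1
row 19: T[19][16]=16·9996+367200=527136  T[19][17]=17·153+9996=12597  T[19][18]=18·1+153=171  T[19][19]=19·0+1=1
row 20: T[20][17]=17·12597+527136=741285  T[20][18]=18·171+12597=15675  T[20][19]=19·1+171=190
Read S(20,17) = 741285, S(20,18) = 15675, S(20,19) = 190.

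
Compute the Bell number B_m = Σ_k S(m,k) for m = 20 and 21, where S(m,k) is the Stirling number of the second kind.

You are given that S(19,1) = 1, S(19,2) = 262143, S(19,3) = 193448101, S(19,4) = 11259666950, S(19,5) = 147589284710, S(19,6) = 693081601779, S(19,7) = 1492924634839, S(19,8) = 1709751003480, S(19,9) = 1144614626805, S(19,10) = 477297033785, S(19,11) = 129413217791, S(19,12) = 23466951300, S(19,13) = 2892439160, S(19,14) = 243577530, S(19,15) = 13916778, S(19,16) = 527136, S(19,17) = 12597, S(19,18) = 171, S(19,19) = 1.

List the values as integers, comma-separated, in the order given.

@20  (20,1):1·1+0→1, (20,2):262143·2+1→524287, (20,3):193448101·3+262143→580606446, (20,4):11259666950·4+193448101→45232115901, (20,5):147589284710·5+11259666950→749206090500, (20,6):693081601779·6+147589284710→4306078895384, (20,7):1492924634839·7+693081601779→11143554045652, (20,8):1709751003480·8+1492924634839→15170932662679, (20,9):1144614626805·9+1709751003480→12011282644725, (20,10):477297033785·10+1144614626805→5917584964655, (20,11):129413217791·11+477297033785→1900842429486, (20,12):23466951300·12+129413217791→411016633391, (20,13):2892439160·13+23466951300→61068660380, (20,14):243577530·14+2892439160→6302524580, (20,15):13916778·15+243577530→452329200, (20,16):527136·16+13916778→22350954, (20,17):12597·17+527136→741285, (20,18):171·18+12597→15675, (20,19):1·19+171→190, (20,20):0·20+1→1
@21  (21,1):1·1+0→1, (21,2):524287·2+1→1048575, (21,3):580606446·3+524287→1742343625, (21,4):45232115901·4+580606446→181509070050, (21,5):749206090500·5+45232115901→3791262568401, (21,6):4306078895384·6+749206090500→26585679462804, (21,7):11143554045652·7+4306078895384→82310957214948, (21,8):15170932662679·8+11143554045652→132511015347084, (21,9):12011282644725·9+15170932662679→123272476465204, (21,10):5917584964655·10+12011282644725→71187132291275, (21,11):1900842429486·11+5917584964655→26826851689001, (21,12):411016633391·12+1900842429486→6833042030178, (21,13):61068660380·13+411016633391→1204909218331, (21,14):6302524580·14+61068660380→149304004500, (21,15):452329200·15+6302524580→13087462580, (21,16):22350954·16+452329200→809944464, (21,17):741285·17+22350954→34952799, (21,18):15675·18+741285→1023435, (21,19):190·19+15675→19285, (21,20):1·20+190→210, (21,21):0·21+1→1
B_20 = ΣS(20,k) = 1+524287+580606446+45232115901+749206090500+4306078895384+11143554045652+15170932662679+12011282644725+5917584964655+1900842429486+411016633391+61068660380+6302524580+452329200+22350954+741285+15675+190+1 = 51724158235372
B_21 = ΣS(21,k) = 1+1048575+1742343625+181509070050+3791262568401+26585679462804+82310957214948+132511015347084+123272476465204+71187132291275+26826851689001+6833042030178+1204909218331+149304004500+13087462580+809944464+34952799+1023435+19285+210+1 = 474869816156751

51724158235372, 474869816156751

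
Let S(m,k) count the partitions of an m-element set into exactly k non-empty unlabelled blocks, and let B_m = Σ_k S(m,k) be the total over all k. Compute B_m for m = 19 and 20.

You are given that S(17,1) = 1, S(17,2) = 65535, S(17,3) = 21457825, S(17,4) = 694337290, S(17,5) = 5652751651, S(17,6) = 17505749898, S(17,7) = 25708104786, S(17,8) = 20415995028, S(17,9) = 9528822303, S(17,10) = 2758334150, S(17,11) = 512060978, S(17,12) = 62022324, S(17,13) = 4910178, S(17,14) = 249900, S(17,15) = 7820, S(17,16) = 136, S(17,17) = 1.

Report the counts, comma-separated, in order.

5832742205057, 51724158235372

i=18: T(18,1)=0+1·1=1 | T(18,2)=1+2·65535=131071 | T(18,3)=65535+3·21457825=64439010 | T(18,4)=21457825+4·694337290=2798806985 | T(18,5)=694337290+5·5652751651=28958095545 | T(18,6)=5652751651+6·17505749898=110687251039 | T(18,7)=17505749898+7·25708104786=197462483400 | T(18,8)=25708104786+8·20415995028=189036065010 | T(18,9)=20415995028+9·9528822303=106175395755 | T(18,10)=9528822303+10·2758334150=37112163803 | T(18,11)=2758334150+11·512060978=8391004908 | T(18,12)=512060978+12·62022324=1256328866 | T(18,13)=62022324+13·4910178=125854638 | T(18,14)=4910178+14·249900=8408778 | T(18,15)=249900+15·7820=367200 | T(18,16)=7820+16·136=9996 | T(18,17)=136+17·1=153 | T(18,18)=1+18·0=1
i=19: T(19,1)=0+1·1=1 | T(19,2)=1+2·131071=262143 | T(19,3)=131071+3·64439010=193448101 | T(19,4)=64439010+4·2798806985=11259666950 | T(19,5)=2798806985+5·28958095545=147589284710 | T(19,6)=28958095545+6·110687251039=693081601779 | T(19,7)=110687251039+7·197462483400=1492924634839 | T(19,8)=197462483400+8·189036065010=1709751003480 | T(19,9)=189036065010+9·106175395755=1144614626805 | T(19,10)=106175395755+10·37112163803=477297033785 | T(19,11)=37112163803+11·8391004908=129413217791 | T(19,12)=8391004908+12·1256328866=23466951300 | T(19,13)=1256328866+13·125854638=2892439160 | T(19,14)=125854638+14·8408778=243577530 | T(19,15)=8408778+15·367200=13916778 | T(19,16)=367200+16·9996=527136 | T(19,17)=9996+17·153=12597 | T(19,18)=153+18·1=171 | T(19,19)=1+19·0=1
i=20: T(20,1)=0+1·1=1 | T(20,2)=1+2·262143=524287 | T(20,3)=262143+3·193448101=580606446 | T(20,4)=193448101+4·11259666950=45232115901 | T(20,5)=11259666950+5·147589284710=749206090500 | T(20,6)=147589284710+6·693081601779=4306078895384 | T(20,7)=693081601779+7·1492924634839=11143554045652 | T(20,8)=1492924634839+8·1709751003480=15170932662679 | T(20,9)=1709751003480+9·1144614626805=12011282644725 | T(20,10)=1144614626805+10·477297033785=5917584964655 | T(20,11)=477297033785+11·129413217791=1900842429486 | T(20,12)=129413217791+12·23466951300=411016633391 | T(20,13)=23466951300+13·2892439160=61068660380 | T(20,14)=2892439160+14·243577530=6302524580 | T(20,15)=243577530+15·13916778=452329200 | T(20,16)=13916778+16·527136=22350954 | T(20,17)=527136+17·12597=741285 | T(20,18)=12597+18·171=15675 | T(20,19)=171+19·1=190 | T(20,20)=1+20·0=1
B_19 = ΣS(19,k) = 1+262143+193448101+11259666950+147589284710+693081601779+1492924634839+1709751003480+1144614626805+477297033785+129413217791+23466951300+2892439160+243577530+13916778+527136+12597+171+1 = 5832742205057
B_20 = ΣS(20,k) = 1+524287+580606446+45232115901+749206090500+4306078895384+11143554045652+15170932662679+12011282644725+5917584964655+1900842429486+411016633391+61068660380+6302524580+452329200+22350954+741285+15675+190+1 = 51724158235372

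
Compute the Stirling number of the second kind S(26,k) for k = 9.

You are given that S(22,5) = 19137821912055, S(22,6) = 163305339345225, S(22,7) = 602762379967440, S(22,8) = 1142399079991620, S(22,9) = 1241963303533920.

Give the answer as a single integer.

11201516780955125625

row 23: T[23][6]=6·163305339345225+19137821912055=998969857983405  T[23][7]=7·602762379967440+163305339345225=4382641999117305  T[23][8]=8·1142399079991620+602762379967440=9741955019900400  T[23][9]=9·1241963303533920+1142399079991620=12320068811796900
row 24: T[24][7]=7·4382641999117305+998969857983405=31677463851804540  T[24][8]=8·9741955019900400+4382641999117305=82318282158320505  T[24][9]=9·12320068811796900+9741955019900400=120622574326072500
row 25: T[25][8]=8·82318282158320505+31677463851804540=690223721118368580  T[25][9]=9·120622574326072500+82318282158320505=1167921451092973005
row 26: T[26][9]=9·1167921451092973005+690223721118368580=11201516780955125625
Read S(26,9) = 11201516780955125625.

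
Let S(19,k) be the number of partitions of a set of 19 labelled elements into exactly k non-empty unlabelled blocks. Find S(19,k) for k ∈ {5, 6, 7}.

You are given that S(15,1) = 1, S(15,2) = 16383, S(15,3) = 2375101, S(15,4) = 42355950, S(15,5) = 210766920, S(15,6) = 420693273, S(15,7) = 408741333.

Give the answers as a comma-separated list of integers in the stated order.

[16] T[16,2]:2*16383+1=32767 · T[16,3]:3*2375101+16383=7141686 · T[16,4]:4*42355950+2375101=171798901 · T[16,5]:5*210766920+42355950=1096190550 · T[16,6]:6*420693273+210766920=2734926558 · T[16,7]:7*408741333+420693273=3281882604
[17] T[17,3]:3*7141686+32767=21457825 · T[17,4]:4*171798901+7141686=694337290 · T[17,5]:5*1096190550+171798901=5652751651 · T[17,6]:6*2734926558+1096190550=17505749898 · T[17,7]:7*3281882604+2734926558=25708104786
[18] T[18,4]:4*694337290+21457825=2798806985 · T[18,5]:5*5652751651+694337290=28958095545 · T[18,6]:6*17505749898+5652751651=110687251039 · T[18,7]:7*25708104786+17505749898=197462483400
[19] T[19,5]:5*28958095545+2798806985=147589284710 · T[19,6]:6*110687251039+28958095545=693081601779 · T[19,7]:7*197462483400+110687251039=1492924634839
Read S(19,5) = 147589284710, S(19,6) = 693081601779, S(19,7) = 1492924634839.

147589284710, 693081601779, 1492924634839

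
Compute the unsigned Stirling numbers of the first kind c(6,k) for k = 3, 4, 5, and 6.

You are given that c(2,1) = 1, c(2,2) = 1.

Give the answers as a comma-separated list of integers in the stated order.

i=3: T(3,1)=0+2·1=2 | T(3,2)=1+2·1=3 | T(3,3)=1+2·0=1
i=4: T(4,1)=0+3·2=6 | T(4,2)=2+3·3=11 | T(4,3)=3+3·1=6 | T(4,4)=1+3·0=1
i=5: T(5,2)=6+4·11=50 | T(5,3)=11+4·6=35 | T(5,4)=6+4·1=10 | T(5,5)=1+4·0=1
i=6: T(6,3)=50+5·35=225 | T(6,4)=35+5·10=85 | T(6,5)=10+5·1=15 | T(6,6)=1+5·0=1
Read c(6,3) = 225, c(6,4) = 85, c(6,5) = 15, c(6,6) = 1.

225, 85, 15, 1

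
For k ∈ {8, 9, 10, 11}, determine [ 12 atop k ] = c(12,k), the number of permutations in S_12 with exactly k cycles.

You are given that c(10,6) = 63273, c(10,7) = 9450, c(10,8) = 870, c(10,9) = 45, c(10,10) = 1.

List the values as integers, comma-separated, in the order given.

357423, 32670, 1925, 66

r11: T_11,7=10×9450+63273=157773; T_11,8=10×870+9450=18150; T_11,9=10×45+870=1320; T_11,10=10×1+45=55; T_11,11=10×0+1=1
r12: T_12,8=11×18150+157773=357423; T_12,9=11×1320+18150=32670; T_12,10=11×55+1320=1925; T_12,11=11×1+55=66
Read c(12,8) = 357423, c(12,9) = 32670, c(12,10) = 1925, c(12,11) = 66.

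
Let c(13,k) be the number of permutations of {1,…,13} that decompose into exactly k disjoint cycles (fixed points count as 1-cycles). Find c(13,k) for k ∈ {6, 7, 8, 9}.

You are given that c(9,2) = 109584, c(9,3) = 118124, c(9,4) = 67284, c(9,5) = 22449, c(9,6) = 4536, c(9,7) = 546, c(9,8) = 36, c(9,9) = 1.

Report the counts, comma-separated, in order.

@10  (10,3):118124·9+109584→1172700, (10,4):67284·9+118124→723680, (10,5):22449·9+67284→269325, (10,6):4536·9+22449→63273, (10,7):546·9+4536→9450, (10,8):36·9+546→870, (10,9):1·9+36→45
@11  (11,4):723680·10+1172700→8409500, (11,5):269325·10+723680→3416930, (11,6):63273·10+269325→902055, (11,7):9450·10+63273→157773, (11,8):870·10+9450→18150, (11,9):45·10+870→1320
@12  (12,5):3416930·11+8409500→45995730, (12,6):902055·11+3416930→13339535, (12,7):157773·11+902055→2637558, (12,8):18150·11+157773→357423, (12,9):1320·11+18150→32670
@13  (13,6):13339535·12+45995730→206070150, (13,7):2637558·12+13339535→44990231, (13,8):357423·12+2637558→6926634, (13,9):32670·12+357423→749463
Read c(13,6) = 206070150, c(13,7) = 44990231, c(13,8) = 6926634, c(13,9) = 749463.

206070150, 44990231, 6926634, 749463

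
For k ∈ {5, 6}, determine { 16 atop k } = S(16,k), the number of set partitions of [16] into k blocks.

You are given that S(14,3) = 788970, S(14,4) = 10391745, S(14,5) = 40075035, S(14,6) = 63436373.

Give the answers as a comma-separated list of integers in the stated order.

[15] T[15,4]:4*10391745+788970=42355950 · T[15,5]:5*40075035+10391745=210766920 · T[15,6]:6*63436373+40075035=420693273
[16] T[16,5]:5*210766920+42355950=1096190550 · T[16,6]:6*420693273+210766920=2734926558
Read S(16,5) = 1096190550, S(16,6) = 2734926558.

1096190550, 2734926558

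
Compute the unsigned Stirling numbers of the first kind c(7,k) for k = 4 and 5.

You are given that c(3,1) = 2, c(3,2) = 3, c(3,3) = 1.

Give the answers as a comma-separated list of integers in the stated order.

735, 175

[4] T[4,1]:3*2+0=6 · T[4,2]:3*3+2=11 · T[4,3]:3*1+3=6 · T[4,4]:3*0+1=1
[5] T[5,2]:4*11+6=50 · T[5,3]:4*6+11=35 · T[5,4]:4*1+6=10 · T[5,5]:4*0+1=1
[6] T[6,3]:5*35+50=225 · T[6,4]:5*10+35=85 · T[6,5]:5*1+10=15
[7] T[7,4]:6*85+225=735 · T[7,5]:6*15+85=175
Read c(7,4) = 735, c(7,5) = 175.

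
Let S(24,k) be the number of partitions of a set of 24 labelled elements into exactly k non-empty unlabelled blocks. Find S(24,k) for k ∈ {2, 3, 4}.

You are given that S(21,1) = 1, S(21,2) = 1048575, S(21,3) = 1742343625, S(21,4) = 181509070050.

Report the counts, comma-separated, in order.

8388607, 47063200806, 11681056634501

@22  (22,1):1·1+0→1, (22,2):1048575·2+1→2097151, (22,3):1742343625·3+1048575→5228079450, (22,4):181509070050·4+1742343625→727778623825
@23  (23,1):1·1+0→1, (23,2):2097151·2+1→4194303, (23,3):5228079450·3+2097151→15686335501, (23,4):727778623825·4+5228079450→2916342574750
@24  (24,2):4194303·2+1→8388607, (24,3):15686335501·3+4194303→47063200806, (24,4):2916342574750·4+15686335501→11681056634501
Read S(24,2) = 8388607, S(24,3) = 47063200806, S(24,4) = 11681056634501.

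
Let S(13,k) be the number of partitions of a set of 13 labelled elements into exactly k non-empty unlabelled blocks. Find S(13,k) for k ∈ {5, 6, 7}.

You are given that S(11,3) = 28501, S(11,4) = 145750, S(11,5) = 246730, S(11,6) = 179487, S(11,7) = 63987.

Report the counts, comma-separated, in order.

7508501, 9321312, 5715424

i=12: T(12,4)=28501+4·145750=611501 | T(12,5)=145750+5·246730=1379400 | T(12,6)=246730+6·179487=1323652 | T(12,7)=179487+7·63987=627396
i=13: T(13,5)=611501+5·1379400=7508501 | T(13,6)=1379400+6·1323652=9321312 | T(13,7)=1323652+7·627396=5715424
Read S(13,5) = 7508501, S(13,6) = 9321312, S(13,7) = 5715424.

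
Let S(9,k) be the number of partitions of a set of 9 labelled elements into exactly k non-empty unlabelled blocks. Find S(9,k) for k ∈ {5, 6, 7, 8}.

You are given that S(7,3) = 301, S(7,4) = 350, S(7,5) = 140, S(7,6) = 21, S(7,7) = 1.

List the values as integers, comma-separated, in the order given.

6951, 2646, 462, 36

row 8: T[8][4]=4·350+301=1701  T[8][5]=5·140+350=1050  T[8][6]=6·21+140=266  T[8][7]=7·1+21=28  T[8][8]=8·0+1=1
row 9: T[9][5]=5·1050+1701=6951  T[9][6]=6·266+1050=2646  T[9][7]=7·28+266=462  T[9][8]=8·1+28=36
Read S(9,5) = 6951, S(9,6) = 2646, S(9,7) = 462, S(9,8) = 36.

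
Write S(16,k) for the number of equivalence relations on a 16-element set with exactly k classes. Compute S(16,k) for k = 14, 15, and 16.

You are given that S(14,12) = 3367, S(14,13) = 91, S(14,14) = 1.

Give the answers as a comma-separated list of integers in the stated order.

@15  (15,13):91·13+3367→4550, (15,14):1·14+91→105, (15,15):0·15+1→1
@16  (16,14):105·14+4550→6020, (16,15):1·15+105→120, (16,16):0·16+1→1
Read S(16,14) = 6020, S(16,15) = 120, S(16,16) = 1.

6020, 120, 1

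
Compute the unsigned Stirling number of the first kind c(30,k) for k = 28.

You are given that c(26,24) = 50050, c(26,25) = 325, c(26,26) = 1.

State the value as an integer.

90335

[27] T[27,25]:26*325+50050=58500 · T[27,26]:26*1+325=351 · T[27,27]:26*0+1=1
[28] T[28,26]:27*351+58500=67977 · T[28,27]:27*1+351=378 · T[28,28]:27*0+1=1
[29] T[29,27]:28*378+67977=78561 · T[29,28]:28*1+378=406
[30] T[30,28]:29*406+78561=90335
Read c(30,28) = 90335.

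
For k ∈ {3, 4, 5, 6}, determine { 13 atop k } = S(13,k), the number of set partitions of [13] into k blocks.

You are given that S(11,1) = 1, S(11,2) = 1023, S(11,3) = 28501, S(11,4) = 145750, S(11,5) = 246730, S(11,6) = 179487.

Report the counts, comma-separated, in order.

i=12: T(12,2)=1+2·1023=2047 | T(12,3)=1023+3·28501=86526 | T(12,4)=28501+4·145750=611501 | T(12,5)=145750+5·246730=1379400 | T(12,6)=246730+6·179487=1323652
i=13: T(13,3)=2047+3·86526=261625 | T(13,4)=86526+4·611501=2532530 | T(13,5)=611501+5·1379400=7508501 | T(13,6)=1379400+6·1323652=9321312
Read S(13,3) = 261625, S(13,4) = 2532530, S(13,5) = 7508501, S(13,6) = 9321312.

261625, 2532530, 7508501, 9321312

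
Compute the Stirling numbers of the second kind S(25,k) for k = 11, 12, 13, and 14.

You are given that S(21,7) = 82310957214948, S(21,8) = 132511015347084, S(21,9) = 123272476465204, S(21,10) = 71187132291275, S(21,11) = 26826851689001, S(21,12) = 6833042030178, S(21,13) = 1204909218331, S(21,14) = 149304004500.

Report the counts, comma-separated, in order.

row 22: T[22][8]=8·132511015347084+82310957214948=1142399079991620  T[22][9]=9·123272476465204+132511015347084=1241963303533920  T[22][10]=10·71187132291275+123272476465204=835143799377954  T[22][11]=11·26826851689001+71187132291275=366282500870286  T[22][12]=12·6833042030178+26826851689001=108823356051137  T[22][13]=13·1204909218331+6833042030178=22496861868481  T[22][14]=14·149304004500+1204909218331=3295165281331
row 23: T[23][9]=9·1241963303533920+1142399079991620=12320068811796900  T[23][10]=10·835143799377954+1241963303533920=9593401297313460  T[23][11]=11·366282500870286+835143799377954=4864251308951100  T[23][12]=12·108823356051137+366282500870286=1672162773483930  T[23][13]=13·22496861868481+108823356051137=401282560341390  T[23][14]=14·3295165281331+22496861868481=68629175807115
row 24: T[24][10]=10·9593401297313460+12320068811796900=108254081784931500  T[24][11]=11·4864251308951100+9593401297313460=63100165695775560  T[24][12]=12·1672162773483930+4864251308951100=24930204590758260  T[24][13]=13·401282560341390+1672162773483930=6888836057922000  T[24][14]=14·68629175807115+401282560341390=1362091021641000
row 25: T[25][11]=11·63100165695775560+108254081784931500=802355904438462660  T[25][12]=12·24930204590758260+63100165695775560=362262620784874680  T[25][13]=13·6888836057922000+24930204590758260=114485073343744260  T[25][14]=14·1362091021641000+6888836057922000=25958110360896000
Read S(25,11) = 802355904438462660, S(25,12) = 362262620784874680, S(25,13) = 114485073343744260, S(25,14) = 25958110360896000.

802355904438462660, 362262620784874680, 114485073343744260, 25958110360896000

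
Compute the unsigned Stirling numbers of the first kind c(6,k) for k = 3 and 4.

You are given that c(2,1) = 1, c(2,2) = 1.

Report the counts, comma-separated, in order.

[3] T[3,1]:2*1+0=2 · T[3,2]:2*1+1=3 · T[3,3]:2*0+1=1
[4] T[4,1]:3*2+0=6 · T[4,2]:3*3+2=11 · T[4,3]:3*1+3=6 · T[4,4]:3*0+1=1
[5] T[5,2]:4*11+6=50 · T[5,3]:4*6+11=35 · T[5,4]:4*1+6=10
[6] T[6,3]:5*35+50=225 · T[6,4]:5*10+35=85
Read c(6,3) = 225, c(6,4) = 85.

225, 85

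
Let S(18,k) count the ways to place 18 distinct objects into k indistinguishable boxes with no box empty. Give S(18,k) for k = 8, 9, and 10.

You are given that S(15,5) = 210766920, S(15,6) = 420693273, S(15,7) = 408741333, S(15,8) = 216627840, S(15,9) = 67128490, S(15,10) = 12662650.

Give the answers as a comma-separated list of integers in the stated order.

189036065010, 106175395755, 37112163803

row 16: T[16][6]=6·420693273+210766920=2734926558  T[16][7]=7·408741333+420693273=3281882604  T[16][8]=8·216627840+408741333=2141764053  T[16][9]=9·67128490+216627840=820784250  T[16][10]=10·12662650+67128490=193754990
row 17: T[17][7]=7·3281882604+2734926558=25708104786  T[17][8]=8·2141764053+3281882604=20415995028  T[17][9]=9·820784250+2141764053=9528822303  T[17][10]=10·193754990+820784250=2758334150
row 18: T[18][8]=8·20415995028+25708104786=189036065010  T[18][9]=9·9528822303+20415995028=106175395755  T[18][10]=10·2758334150+9528822303=37112163803
Read S(18,8) = 189036065010, S(18,9) = 106175395755, S(18,10) = 37112163803.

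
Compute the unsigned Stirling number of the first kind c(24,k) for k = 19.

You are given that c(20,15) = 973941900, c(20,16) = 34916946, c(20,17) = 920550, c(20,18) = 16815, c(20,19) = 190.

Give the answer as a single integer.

7234669596

i=21: T(21,16)=973941900+20·34916946=1672280820 | T(21,17)=34916946+20·920550=53327946 | T(21,18)=920550+20·16815=1256850 | T(21,19)=16815+20·190=20615
i=22: T(22,17)=1672280820+21·53327946=2792167686 | T(22,18)=53327946+21·1256850=79721796 | T(22,19)=1256850+21·20615=1689765
i=23: T(23,18)=2792167686+22·79721796=4546047198 | T(23,19)=79721796+22·1689765=116896626
i=24: T(24,19)=4546047198+23·116896626=7234669596
Read c(24,19) = 7234669596.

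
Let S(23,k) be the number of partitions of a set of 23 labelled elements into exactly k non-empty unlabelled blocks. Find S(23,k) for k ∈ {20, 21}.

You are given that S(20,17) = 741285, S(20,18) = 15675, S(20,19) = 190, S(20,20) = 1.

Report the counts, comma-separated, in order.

r21: T_21,18=18×15675+741285=1023435; T_21,19=19×190+15675=19285; T_21,20=20×1+190=210; T_21,21=21×0+1=1
r22: T_22,19=19×19285+1023435=1389850; T_22,20=20×210+19285=23485; T_22,21=21×1+210=231
r23: T_23,20=20×23485+1389850=1859550; T_23,21=21×231+23485=28336
Read S(23,20) = 1859550, S(23,21) = 28336.

1859550, 28336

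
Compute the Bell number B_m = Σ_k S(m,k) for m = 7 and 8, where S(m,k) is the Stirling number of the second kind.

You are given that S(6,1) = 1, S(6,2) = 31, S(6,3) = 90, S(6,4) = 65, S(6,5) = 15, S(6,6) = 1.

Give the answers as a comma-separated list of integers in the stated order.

877, 4140

@7  (7,1):1·1+0→1, (7,2):31·2+1→63, (7,3):90·3+31→301, (7,4):65·4+90→350, (7,5):15·5+65→140, (7,6):1·6+15→21, (7,7):0·7+1→1
@8  (8,1):1·1+0→1, (8,2):63·2+1→127, (8,3):301·3+63→966, (8,4):350·4+301→1701, (8,5):140·5+350→1050, (8,6):21·6+140→266, (8,7):1·7+21→28, (8,8):0·8+1→1
B_7 = ΣS(7,k) = 1+63+301+350+140+21+1 = 877
B_8 = ΣS(8,k) = 1+127+966+1701+1050+266+28+1 = 4140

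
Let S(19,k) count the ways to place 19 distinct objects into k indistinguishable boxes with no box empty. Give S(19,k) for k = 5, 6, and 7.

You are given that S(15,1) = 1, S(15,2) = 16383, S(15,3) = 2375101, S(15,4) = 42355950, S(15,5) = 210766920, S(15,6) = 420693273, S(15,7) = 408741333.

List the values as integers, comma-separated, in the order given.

[16] T[16,2]:2*16383+1=32767 · T[16,3]:3*2375101+16383=7141686 · T[16,4]:4*42355950+2375101=171798901 · T[16,5]:5*210766920+42355950=1096190550 · T[16,6]:6*420693273+210766920=2734926558 · T[16,7]:7*408741333+420693273=3281882604
[17] T[17,3]:3*7141686+32767=21457825 · T[17,4]:4*171798901+7141686=694337290 · T[17,5]:5*1096190550+171798901=5652751651 · T[17,6]:6*2734926558+1096190550=17505749898 · T[17,7]:7*3281882604+2734926558=25708104786
[18] T[18,4]:4*694337290+21457825=2798806985 · T[18,5]:5*5652751651+694337290=28958095545 · T[18,6]:6*17505749898+5652751651=110687251039 · T[18,7]:7*25708104786+17505749898=197462483400
[19] T[19,5]:5*28958095545+2798806985=147589284710 · T[19,6]:6*110687251039+28958095545=693081601779 · T[19,7]:7*197462483400+110687251039=1492924634839
Read S(19,5) = 147589284710, S(19,6) = 693081601779, S(19,7) = 1492924634839.

147589284710, 693081601779, 1492924634839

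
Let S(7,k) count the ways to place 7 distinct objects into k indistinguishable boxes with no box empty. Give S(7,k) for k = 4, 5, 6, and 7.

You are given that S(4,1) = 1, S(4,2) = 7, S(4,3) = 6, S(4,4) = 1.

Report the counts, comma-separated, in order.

@5  (5,2):7·2+1→15, (5,3):6·3+7→25, (5,4):1·4+6→10, (5,5):0·5+1→1
@6  (6,3):25·3+15→90, (6,4):10·4+25→65, (6,5):1·5+10→15, (6,6):0·6+1→1
@7  (7,4):65·4+90→350, (7,5):15·5+65→140, (7,6):1·6+15→21, (7,7):0·7+1→1
Read S(7,4) = 350, S(7,5) = 140, S(7,6) = 21, S(7,7) = 1.

350, 140, 21, 1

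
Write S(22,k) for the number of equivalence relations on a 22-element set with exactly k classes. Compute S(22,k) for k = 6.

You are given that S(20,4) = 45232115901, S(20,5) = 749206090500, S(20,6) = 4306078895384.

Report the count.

row 21: T[21][5]=5·749206090500+45232115901=3791262568401  T[21][6]=6·4306078895384+749206090500=26585679462804
row 22: T[22][6]=6·26585679462804+3791262568401=163305339345225
Read S(22,6) = 163305339345225.

163305339345225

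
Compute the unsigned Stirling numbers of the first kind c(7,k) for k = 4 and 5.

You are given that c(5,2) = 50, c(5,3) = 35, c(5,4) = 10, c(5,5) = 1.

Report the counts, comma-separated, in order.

735, 175

r6: T_6,3=5×35+50=225; T_6,4=5×10+35=85; T_6,5=5×1+10=15
r7: T_7,4=6×85+225=735; T_7,5=6×15+85=175
Read c(7,4) = 735, c(7,5) = 175.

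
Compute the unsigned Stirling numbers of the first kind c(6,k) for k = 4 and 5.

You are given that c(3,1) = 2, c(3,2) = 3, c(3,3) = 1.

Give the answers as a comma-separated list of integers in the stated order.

row 4: T[4][2]=3·3+2=11  T[4][3]=3·1+3=6  T[4][4]=3·0+1=1
row 5: T[5][3]=4·6+11=35  T[5][4]=4·1+6=10  T[5][5]=4·0+1=1
row 6: T[6][4]=5·10+35=85  T[6][5]=5·1+10=15
Read c(6,4) = 85, c(6,5) = 15.

85, 15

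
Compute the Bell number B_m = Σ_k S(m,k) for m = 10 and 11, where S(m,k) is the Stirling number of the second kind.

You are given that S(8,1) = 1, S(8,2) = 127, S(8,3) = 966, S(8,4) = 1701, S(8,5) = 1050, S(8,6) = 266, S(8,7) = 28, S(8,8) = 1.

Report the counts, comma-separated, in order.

[9] T[9,1]:1*1+0=1 · T[9,2]:2*127+1=255 · T[9,3]:3*966+127=3025 · T[9,4]:4*1701+966=7770 · T[9,5]:5*1050+1701=6951 · T[9,6]:6*266+1050=2646 · T[9,7]:7*28+266=462 · T[9,8]:8*1+28=36 · T[9,9]:9*0+1=1
[10] T[10,1]:1*1+0=1 · T[10,2]:2*255+1=511 · T[10,3]:3*3025+255=9330 · T[10,4]:4*7770+3025=34105 · T[10,5]:5*6951+7770=42525 · T[10,6]:6*2646+6951=22827 · T[10,7]:7*462+2646=5880 · T[10,8]:8*36+462=750 · T[10,9]:9*1+36=45 · T[10,10]:10*0+1=1
[11] T[11,1]:1*1+0=1 · T[11,2]:2*511+1=1023 · T[11,3]:3*9330+511=28501 · T[11,4]:4*34105+9330=145750 · T[11,5]:5*42525+34105=246730 · T[11,6]:6*22827+42525=179487 · T[11,7]:7*5880+22827=63987 · T[11,8]:8*750+5880=11880 · T[11,9]:9*45+750=1155 · T[11,10]:10*1+45=55 · T[11,11]:11*0+1=1
B_10 = ΣS(10,k) = 1+511+9330+34105+42525+22827+5880+750+45+1 = 115975
B_11 = ΣS(11,k) = 1+1023+28501+145750+246730+179487+63987+11880+1155+55+1 = 678570

115975, 678570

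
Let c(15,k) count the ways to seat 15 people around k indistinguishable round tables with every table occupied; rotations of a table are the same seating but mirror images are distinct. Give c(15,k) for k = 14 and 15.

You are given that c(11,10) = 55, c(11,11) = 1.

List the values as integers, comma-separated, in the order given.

r12: T_12,11=11×1+55=66; T_12,12=11×0+1=1
r13: T_13,12=12×1+66=78; T_13,13=12×0+1=1
r14: T_14,13=13×1+78=91; T_14,14=13×0+1=1
r15: T_15,14=14×1+91=105; T_15,15=14×0+1=1
Read c(15,14) = 105, c(15,15) = 1.

105, 1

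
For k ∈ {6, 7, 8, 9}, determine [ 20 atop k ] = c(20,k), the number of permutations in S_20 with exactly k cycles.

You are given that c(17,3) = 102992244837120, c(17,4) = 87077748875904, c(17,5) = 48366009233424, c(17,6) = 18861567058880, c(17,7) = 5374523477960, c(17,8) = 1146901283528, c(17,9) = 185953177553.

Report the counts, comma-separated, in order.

161429736530118960, 52260903362512720, 12953636989943896, 2503858755467550

[18] T[18,4]:17*87077748875904+102992244837120=1583313975727488 · T[18,5]:17*48366009233424+87077748875904=909299905844112 · T[18,6]:17*18861567058880+48366009233424=369012649234384 · T[18,7]:17*5374523477960+18861567058880=110228466184200 · T[18,8]:17*1146901283528+5374523477960=24871845297936 · T[18,9]:17*185953177553+1146901283528=4308105301929
[19] T[19,5]:18*909299905844112+1583313975727488=17950712280921504 · T[19,6]:18*369012649234384+909299905844112=7551527592063024 · T[19,7]:18*110228466184200+369012649234384=2353125040549984 · T[19,8]:18*24871845297936+110228466184200=557921681547048 · T[19,9]:18*4308105301929+24871845297936=102417740732658
[20] T[20,6]:19*7551527592063024+17950712280921504=161429736530118960 · T[20,7]:19*2353125040549984+7551527592063024=52260903362512720 · T[20,8]:19*557921681547048+2353125040549984=12953636989943896 · T[20,9]:19*102417740732658+557921681547048=2503858755467550
Read c(20,6) = 161429736530118960, c(20,7) = 52260903362512720, c(20,8) = 12953636989943896, c(20,9) = 2503858755467550.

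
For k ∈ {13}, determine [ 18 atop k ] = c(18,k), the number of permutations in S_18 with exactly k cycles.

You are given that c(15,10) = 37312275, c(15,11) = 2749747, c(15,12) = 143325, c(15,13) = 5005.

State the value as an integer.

299650806

row 16: T[16][11]=15·2749747+37312275=78558480  T[16][12]=15·143325+2749747=4899622  T[16][13]=15·5005+143325=218400
row 17: T[17][12]=16·4899622+78558480=156952432  T[17][13]=16·218400+4899622=8394022
row 18: T[18][13]=17·8394022+156952432=299650806
Read c(18,13) = 299650806.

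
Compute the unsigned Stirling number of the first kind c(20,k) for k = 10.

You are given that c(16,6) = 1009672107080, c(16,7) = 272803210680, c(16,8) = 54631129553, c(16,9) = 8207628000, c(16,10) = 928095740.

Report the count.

381922055502195

r17: T_17,7=16×272803210680+1009672107080=5374523477960; T_17,8=16×54631129553+272803210680=1146901283528; T_17,9=16×8207628000+54631129553=185953177553; T_17,10=16×928095740+8207628000=23057159840
r18: T_18,8=17×1146901283528+5374523477960=24871845297936; T_18,9=17×185953177553+1146901283528=4308105301929; T_18,10=17×23057159840+185953177553=577924894833
r19: T_19,9=18×4308105301929+24871845297936=102417740732658; T_19,10=18×577924894833+4308105301929=14710753408923
r20: T_20,10=19×14710753408923+102417740732658=381922055502195
Read c(20,10) = 381922055502195.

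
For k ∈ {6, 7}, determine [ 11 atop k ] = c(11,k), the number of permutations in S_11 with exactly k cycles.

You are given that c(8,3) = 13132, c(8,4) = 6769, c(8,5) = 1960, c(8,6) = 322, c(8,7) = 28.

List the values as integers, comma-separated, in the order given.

row 9: T[9][4]=8·6769+13132=67284  T[9][5]=8·1960+6769=22449  T[9][6]=8·322+1960=4536  T[9][7]=8·28+322=546
row 10: T[10][5]=9·22449+67284=269325  T[10][6]=9·4536+22449=63273  T[10][7]=9·546+4536=9450
row 11: T[11][6]=10·63273+269325=902055  T[11][7]=10·9450+63273=157773
Read c(11,6) = 902055, c(11,7) = 157773.

902055, 157773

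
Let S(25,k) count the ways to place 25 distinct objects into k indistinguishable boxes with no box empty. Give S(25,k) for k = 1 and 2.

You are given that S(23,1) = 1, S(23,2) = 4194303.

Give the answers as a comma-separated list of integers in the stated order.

i=24: T(24,1)=0+1·1=1 | T(24,2)=1+2·4194303=8388607
i=25: T(25,1)=0+1·1=1 | T(25,2)=1+2·8388607=16777215
Read S(25,1) = 1, S(25,2) = 16777215.

1, 16777215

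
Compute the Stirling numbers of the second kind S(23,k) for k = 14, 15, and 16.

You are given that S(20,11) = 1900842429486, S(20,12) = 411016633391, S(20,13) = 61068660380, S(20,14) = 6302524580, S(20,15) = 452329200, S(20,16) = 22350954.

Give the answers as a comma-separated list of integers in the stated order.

row 21: T[21][12]=12·411016633391+1900842429486=6833042030178  T[21][13]=13·61068660380+411016633391=1204909218331  T[21][14]=14·6302524580+61068660380=149304004500  T[21][15]=15·452329200+6302524580=13087462580  T[21][16]=16·22350954+452329200=809944464
row 22: T[22][13]=13·1204909218331+6833042030178=22496861868481  T[22][14]=14·149304004500+1204909218331=3295165281331  T[22][15]=15·13087462580+149304004500=345615943200  T[22][16]=16·809944464+13087462580=26046574004
row 23: T[23][14]=14·3295165281331+22496861868481=68629175807115  T[23][15]=15·345615943200+3295165281331=8479404429331  T[23][16]=16·26046574004+345615943200=762361127264
Read S(23,14) = 68629175807115, S(23,15) = 8479404429331, S(23,16) = 762361127264.

68629175807115, 8479404429331, 762361127264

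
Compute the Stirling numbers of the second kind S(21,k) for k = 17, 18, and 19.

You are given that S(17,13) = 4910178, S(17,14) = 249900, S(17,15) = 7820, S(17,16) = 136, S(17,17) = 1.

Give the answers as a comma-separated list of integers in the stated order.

row 18: T[18][14]=14·249900+4910178=8408778  T[18][15]=15·7820+249900=367200  T[18][16]=16·136+7820=9996  T[18][17]=17·1+136=153  T[18][18]=18·0+1=1
row 19: T[19][15]=15·367200+8408778=13916778  T[19][16]=16·9996+367200=527136  T[19][17]=17·153+9996=12597  T[19][18]=18·1+153=171  T[19][19]=19·0+1=1
row 20: T[20][16]=16·527136+13916778=22350954  T[20][17]=17·12597+527136=741285  T[20][18]=18·171+12597=15675  T[20][19]=19·1+171=190
row 21: T[21][17]=17·741285+22350954=34952799  T[21][18]=18·15675+741285=1023435  T[21][19]=19·190+15675=19285
Read S(21,17) = 34952799, S(21,18) = 1023435, S(21,19) = 19285.

34952799, 1023435, 19285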